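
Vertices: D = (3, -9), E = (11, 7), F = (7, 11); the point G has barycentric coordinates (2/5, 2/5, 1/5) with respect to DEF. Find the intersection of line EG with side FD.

(13/3, -7/3)

Line EG meets FD where the E-coordinate vanishes; zeroing G's E-weight and renormalizing leaves F, D-weights 1/5 : 2/5 → (1/3, 2/3).
So H = (1/3)·F + (2/3)·D = (13/3, -7/3).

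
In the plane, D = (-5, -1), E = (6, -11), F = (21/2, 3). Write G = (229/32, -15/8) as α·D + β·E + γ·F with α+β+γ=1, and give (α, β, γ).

Signed area of the reference triangle: [DEF] = ½·((-5)·(-11−3) + 6·(3−(-1)) + (21/2)·(-1−(-11))) = ½·(70 + 24 + 105) = 199/2.
[GEF] = ½·((229/32)·(-11−3) + 6·(3−(-15/8)) + (21/2)·(-15/8−(-11))) = ½·(-1603/16 + 117/4 + 1533/16) = 199/16, so the D-coordinate is (199/16)/(199/2) = 1/8.
[DGF] = ½·((-5)·(-15/8−3) + (229/32)·(3−(-1)) + (21/2)·(-1−(-15/8))) = ½·(195/8 + 229/8 + 147/16) = 995/32, so the E-coordinate is 5/16.
[DEG] = ½·((-5)·(-11−(-15/8)) + 6·(-15/8−(-1)) + (229/32)·(-1−(-11))) = ½·(365/8 − 21/4 + 1145/16) = 1791/32, so the F-coordinate is 9/16.

(1/8, 5/16, 9/16)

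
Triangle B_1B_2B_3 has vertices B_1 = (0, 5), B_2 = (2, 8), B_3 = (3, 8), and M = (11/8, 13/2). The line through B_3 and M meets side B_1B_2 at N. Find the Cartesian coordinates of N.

Barycentric coordinates of M with respect to B_1B_2B_3: (1/2, 1/8, 3/8).
On side B_1B_2 the B_3-coordinate is zero; dropping M's B_3-weight 3/8 and renormalizing the remaining 1/2 : 1/8 gives weights 4/5, 1/5 on B_1, B_2.
N = (4/5)·(0, 5) + (1/5)·(2, 8) = (2/5, 28/5).

(2/5, 28/5)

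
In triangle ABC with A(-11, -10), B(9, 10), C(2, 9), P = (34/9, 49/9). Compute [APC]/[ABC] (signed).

2/3

[ABC] = ½·((-11)·(10−9) + 9·(9−(-10)) + 2·(-10−10)) = ½·(-11 + 171 − 40) = 60.
[APC] = ½·((-11)·(49/9−9) + (34/9)·(9−(-10)) + 2·(-10−(49/9))) = ½·(352/9 + 646/9 − 278/9) = 40, so the ratio is 40/60 = 2/3.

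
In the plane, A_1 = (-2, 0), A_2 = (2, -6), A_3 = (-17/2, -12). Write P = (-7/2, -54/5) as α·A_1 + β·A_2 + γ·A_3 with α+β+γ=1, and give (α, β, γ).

Signed area of the reference triangle: [A_1A_2A_3] = ½·((-2)·(-6−(-12)) + 2·(-12−0) + (-17/2)·(0−(-6))) = ½·(-12 − 24 − 51) = -87/2.
[PA_2A_3] = ½·((-7/2)·(-6−(-12)) + 2·(-12−(-54/5)) + (-17/2)·(-54/5−(-6))) = ½·(-21 − 12/5 + 204/5) = 87/10, so the A_1-coordinate is (87/10)/(-87/2) = -1/5.
[A_1PA_3] = ½·((-2)·(-54/5−(-12)) + (-7/2)·(-12−0) + (-17/2)·(0−(-54/5))) = ½·(-12/5 + 42 − 459/5) = -261/10, so the A_2-coordinate is 3/5.
[A_1A_2P] = ½·((-2)·(-6−(-54/5)) + 2·(-54/5−0) + (-7/2)·(0−(-6))) = ½·(-48/5 − 108/5 − 21) = -261/10, so the A_3-coordinate is 3/5.
Check: -1/5 + 3/5 + 3/5 = 1.

(-1/5, 3/5, 3/5)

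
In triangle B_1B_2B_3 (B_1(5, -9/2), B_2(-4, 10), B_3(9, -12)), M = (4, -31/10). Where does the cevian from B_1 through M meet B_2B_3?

Barycentric coordinates of M with respect to B_1B_2B_3: (3/5, 1/5, 1/5).
On side B_2B_3 the B_1-coordinate is zero; dropping M's B_1-weight 3/5 and renormalizing the remaining 1/5 : 1/5 gives weights 1/2, 1/2 on B_2, B_3.
N = (1/2)·(-4, 10) + (1/2)·(9, -12) = (5/2, -1).

(5/2, -1)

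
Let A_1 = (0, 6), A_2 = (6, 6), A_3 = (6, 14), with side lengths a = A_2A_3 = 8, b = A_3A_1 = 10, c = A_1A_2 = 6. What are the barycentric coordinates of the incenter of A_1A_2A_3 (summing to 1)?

(1/3, 5/12, 1/4)

The incenter has barycentric coordinates proportional to the opposite side lengths: (8 : 10 : 6).
Normalizing by 8+10+6 = 24 gives (1/3, 5/12, 1/4).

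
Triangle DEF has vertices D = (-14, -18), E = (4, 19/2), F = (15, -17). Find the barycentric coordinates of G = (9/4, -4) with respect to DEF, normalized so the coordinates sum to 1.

(1/4, 1/2, 1/4)

Signed area of the reference triangle: [DEF] = ½·((-14)·(19/2−(-17)) + 4·(-17−(-18)) + 15·(-18−(19/2))) = ½·(-371 + 4 − 825/2) = -1559/4.
[GEF] = ½·((9/4)·(19/2−(-17)) + 4·(-17−(-4)) + 15·(-4−(19/2))) = ½·(477/8 − 52 − 405/2) = -1559/16, so the D-coordinate is (-1559/16)/(-1559/4) = 1/4.
[DGF] = ½·((-14)·(-4−(-17)) + (9/4)·(-17−(-18)) + 15·(-18−(-4))) = ½·(-182 + 9/4 − 210) = -1559/8, so the E-coordinate is 1/2.
[DEG] = ½·((-14)·(19/2−(-4)) + 4·(-4−(-18)) + (9/4)·(-18−(19/2))) = ½·(-189 + 56 − 495/8) = -1559/16, so the F-coordinate is 1/4.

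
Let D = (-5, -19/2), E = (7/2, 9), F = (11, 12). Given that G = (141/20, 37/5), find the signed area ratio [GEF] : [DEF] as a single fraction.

[DEF] = ½·((-5)·(9−12) + (7/2)·(12−(-19/2)) + 11·(-19/2−9)) = ½·(15 + 301/4 − 407/2) = -453/8.
[GEF] = ½·((141/20)·(9−12) + (7/2)·(12−(37/5)) + 11·(37/5−9)) = ½·(-423/20 + 161/10 − 88/5) = -453/40, so the ratio is (-453/40)/(-453/8) = 1/5.

1/5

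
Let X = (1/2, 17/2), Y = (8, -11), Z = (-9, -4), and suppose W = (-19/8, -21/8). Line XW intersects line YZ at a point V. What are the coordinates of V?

(-10/3, -19/3)

Barycentric coordinates of W with respect to XYZ: (1/4, 1/4, 1/2).
On side YZ the X-coordinate is zero; dropping W's X-weight 1/4 and renormalizing the remaining 1/4 : 1/2 gives weights 1/3, 2/3 on Y, Z.
V = (1/3)·(8, -11) + (2/3)·(-9, -4) = (-10/3, -19/3).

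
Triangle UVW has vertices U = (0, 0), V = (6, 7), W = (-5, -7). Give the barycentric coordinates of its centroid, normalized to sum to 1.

(1/3, 1/3, 1/3)

The centroid is the average of the vertices, so each weight is 1/3.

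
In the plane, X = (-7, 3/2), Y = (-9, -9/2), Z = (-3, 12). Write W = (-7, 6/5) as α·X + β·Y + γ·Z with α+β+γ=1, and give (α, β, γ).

Signed area of the reference triangle: [XYZ] = ½·((-7)·(-9/2−12) + (-9)·(12−(3/2)) + (-3)·(3/2−(-9/2))) = ½·(231/2 − 189/2 − 18) = 3/2.
[WYZ] = ½·((-7)·(-9/2−12) + (-9)·(12−(6/5)) + (-3)·(6/5−(-9/2))) = ½·(231/2 − 486/5 − 171/10) = 3/5, so the X-coordinate is (3/5)/(3/2) = 2/5.
[XWZ] = ½·((-7)·(6/5−12) + (-7)·(12−(3/2)) + (-3)·(3/2−(6/5))) = ½·(378/5 − 147/2 − 9/10) = 3/5, so the Y-coordinate is 2/5.
[XYW] = ½·((-7)·(-9/2−(6/5)) + (-9)·(6/5−(3/2)) + (-7)·(3/2−(-9/2))) = ½·(399/10 + 27/10 − 42) = 3/10, so the Z-coordinate is 1/5.

(2/5, 2/5, 1/5)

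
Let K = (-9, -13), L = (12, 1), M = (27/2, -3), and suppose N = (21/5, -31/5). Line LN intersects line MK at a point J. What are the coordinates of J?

(9/4, -8)

Barycentric coordinates of N with respect to KLM: (2/5, 1/5, 2/5).
On side MK the L-coordinate is zero; dropping N's L-weight 1/5 and renormalizing the remaining 2/5 : 2/5 gives weights 1/2, 1/2 on M, K.
J = (1/2)·(27/2, -3) + (1/2)·(-9, -13) = (9/4, -8).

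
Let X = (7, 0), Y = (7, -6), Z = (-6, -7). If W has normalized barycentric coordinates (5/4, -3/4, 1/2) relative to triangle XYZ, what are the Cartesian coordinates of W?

W = (5/4)·X + (-3/4)·Y + (1/2)·Z.
x-coordinate: (5/4)·7 + (-3/4)·7 + (1/2)·(-6) = 1/2.
y-coordinate: (5/4)·0 + (-3/4)·(-6) + (1/2)·(-7) = 1.

(1/2, 1)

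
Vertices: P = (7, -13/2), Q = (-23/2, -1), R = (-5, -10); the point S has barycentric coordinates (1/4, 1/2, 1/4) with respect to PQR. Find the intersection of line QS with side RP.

Line QS meets RP where the Q-coordinate vanishes; zeroing S's Q-weight and renormalizing leaves R, P-weights 1/4 : 1/4 → (1/2, 1/2).
So T = (1/2)·R + (1/2)·P = (1, -33/4).

(1, -33/4)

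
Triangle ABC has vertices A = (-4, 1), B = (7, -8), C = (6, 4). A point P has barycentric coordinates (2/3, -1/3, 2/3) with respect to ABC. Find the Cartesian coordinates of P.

(-1, 6)

P = (2/3)·A + (-1/3)·B + (2/3)·C.
x-coordinate: (2/3)·(-4) + (-1/3)·7 + (2/3)·6 = -1.
y-coordinate: (2/3)·1 + (-1/3)·(-8) + (2/3)·4 = 6.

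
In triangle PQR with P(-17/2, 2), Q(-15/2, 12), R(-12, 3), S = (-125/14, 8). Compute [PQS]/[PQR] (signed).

[PQR] = ½·((-17/2)·(12−3) + (-15/2)·(3−2) + (-12)·(2−12)) = ½·(-153/2 − 15/2 + 120) = 18.
[PQS] = ½·((-17/2)·(12−8) + (-15/2)·(8−2) + (-125/14)·(2−12)) = ½·(-34 − 45 + 625/7) = 36/7, so the ratio is (36/7)/18 = 2/7.

2/7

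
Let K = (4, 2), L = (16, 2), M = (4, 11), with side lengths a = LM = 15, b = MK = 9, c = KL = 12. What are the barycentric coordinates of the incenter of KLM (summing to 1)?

The incenter has barycentric coordinates proportional to the opposite side lengths: (15 : 9 : 12).
Normalizing by 15+9+12 = 36 gives (5/12, 1/4, 1/3).

(5/12, 1/4, 1/3)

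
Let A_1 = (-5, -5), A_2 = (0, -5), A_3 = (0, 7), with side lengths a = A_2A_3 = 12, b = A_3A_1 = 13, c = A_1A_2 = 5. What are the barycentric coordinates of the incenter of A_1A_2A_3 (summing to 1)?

The incenter has barycentric coordinates proportional to the opposite side lengths: (12 : 13 : 5).
Normalizing by 12+13+5 = 30 gives (2/5, 13/30, 1/6).

(2/5, 13/30, 1/6)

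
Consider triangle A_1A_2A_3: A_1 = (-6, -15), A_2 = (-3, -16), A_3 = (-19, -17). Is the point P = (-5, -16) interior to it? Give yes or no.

yes

Barycentric coordinates of P: (2/19, 15/19, 2/19).
The three coordinates are positive, positive, positive; a point is interior exactly when all three are positive.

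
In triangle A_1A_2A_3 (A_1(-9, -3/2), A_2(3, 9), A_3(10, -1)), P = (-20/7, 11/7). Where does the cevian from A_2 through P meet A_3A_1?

(-26/5, -7/5)

Barycentric coordinates of P with respect to A_1A_2A_3: (4/7, 2/7, 1/7).
On side A_3A_1 the A_2-coordinate is zero; dropping P's A_2-weight 2/7 and renormalizing the remaining 1/7 : 4/7 gives weights 1/5, 4/5 on A_3, A_1.
Q = (1/5)·(10, -1) + (4/5)·(-9, -3/2) = (-26/5, -7/5).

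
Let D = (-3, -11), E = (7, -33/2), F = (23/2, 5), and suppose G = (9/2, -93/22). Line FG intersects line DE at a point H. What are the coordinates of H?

Barycentric coordinates of G with respect to DEF: (5/11, 1/11, 5/11).
On side DE the F-coordinate is zero; dropping G's F-weight 5/11 and renormalizing the remaining 5/11 : 1/11 gives weights 5/6, 1/6 on D, E.
H = (5/6)·(-3, -11) + (1/6)·(7, -33/2) = (-4/3, -143/12).

(-4/3, -143/12)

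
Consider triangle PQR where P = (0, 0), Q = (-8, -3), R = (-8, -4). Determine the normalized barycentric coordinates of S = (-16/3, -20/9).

(1/3, 4/9, 2/9)

Signed area of the reference triangle: [PQR] = ½·(0·(-3−(-4)) + (-8)·(-4−0) + (-8)·(0−(-3))) = ½·(0 + 32 − 24) = 4.
[SQR] = ½·((-16/3)·(-3−(-4)) + (-8)·(-4−(-20/9)) + (-8)·(-20/9−(-3))) = ½·(-16/3 + 128/9 − 56/9) = 4/3, so the P-coordinate is (4/3)/4 = 1/3.
[PSR] = ½·(0·(-20/9−(-4)) + (-16/3)·(-4−0) + (-8)·(0−(-20/9))) = ½·(0 + 64/3 − 160/9) = 16/9, so the Q-coordinate is 4/9.
[PQS] = ½·(0·(-3−(-20/9)) + (-8)·(-20/9−0) + (-16/3)·(0−(-3))) = ½·(0 + 160/9 − 16) = 8/9, so the R-coordinate is 2/9.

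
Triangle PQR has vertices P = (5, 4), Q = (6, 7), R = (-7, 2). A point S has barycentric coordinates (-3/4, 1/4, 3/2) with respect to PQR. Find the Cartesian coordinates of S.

S = (-3/4)·P + (1/4)·Q + (3/2)·R.
x-coordinate: (-3/4)·5 + (1/4)·6 + (3/2)·(-7) = -51/4.
y-coordinate: (-3/4)·4 + (1/4)·7 + (3/2)·2 = 7/4.

(-51/4, 7/4)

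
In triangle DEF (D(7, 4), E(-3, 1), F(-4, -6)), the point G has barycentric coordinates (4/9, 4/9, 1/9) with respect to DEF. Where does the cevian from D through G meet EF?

(-16/5, -2/5)

Line DG meets EF where the D-coordinate vanishes; zeroing G's D-weight and renormalizing leaves E, F-weights 4/9 : 1/9 → (4/5, 1/5).
So H = (4/5)·E + (1/5)·F = (-16/5, -2/5).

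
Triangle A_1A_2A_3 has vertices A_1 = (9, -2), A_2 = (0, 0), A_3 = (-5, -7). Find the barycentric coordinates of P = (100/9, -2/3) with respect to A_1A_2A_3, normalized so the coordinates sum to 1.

(10/9, 1/9, -2/9)

Signed area of the reference triangle: [A_1A_2A_3] = ½·(9·(0−(-7)) + 0·(-7−(-2)) + (-5)·(-2−0)) = ½·(63 + 0 + 10) = 73/2.
[PA_2A_3] = ½·((100/9)·(0−(-7)) + 0·(-7−(-2/3)) + (-5)·(-2/3−0)) = ½·(700/9 + 0 + 10/3) = 365/9, so the A_1-coordinate is (365/9)/(73/2) = 10/9.
[A_1PA_3] = ½·(9·(-2/3−(-7)) + (100/9)·(-7−(-2)) + (-5)·(-2−(-2/3))) = ½·(57 − 500/9 + 20/3) = 73/18, so the A_2-coordinate is 1/9.
[A_1A_2P] = ½·(9·(0−(-2/3)) + 0·(-2/3−(-2)) + (100/9)·(-2−0)) = ½·(6 + 0 − 200/9) = -73/9, so the A_3-coordinate is -2/9.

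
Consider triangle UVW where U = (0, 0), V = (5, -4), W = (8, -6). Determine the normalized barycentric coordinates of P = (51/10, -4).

Signed area of the reference triangle: [UVW] = ½·(0·(-4−(-6)) + 5·(-6−0) + 8·(0−(-4))) = ½·(0 − 30 + 32) = 1.
[PVW] = ½·((51/10)·(-4−(-6)) + 5·(-6−(-4)) + 8·(-4−(-4))) = ½·(51/5 − 10 + 0) = 1/10, so the U-coordinate is (1/10)/1 = 1/10.
[UPW] = ½·(0·(-4−(-6)) + (51/10)·(-6−0) + 8·(0−(-4))) = ½·(0 − 153/5 + 32) = 7/10, so the V-coordinate is 7/10.
[UVP] = ½·(0·(-4−(-4)) + 5·(-4−0) + (51/10)·(0−(-4))) = ½·(0 − 20 + 102/5) = 1/5, so the W-coordinate is 1/5.

(1/10, 7/10, 1/5)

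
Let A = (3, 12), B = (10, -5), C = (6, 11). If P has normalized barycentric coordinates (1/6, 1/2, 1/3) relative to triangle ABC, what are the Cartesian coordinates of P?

P = (1/6)·A + (1/2)·B + (1/3)·C.
x-coordinate: (1/6)·3 + (1/2)·10 + (1/3)·6 = 15/2.
y-coordinate: (1/6)·12 + (1/2)·(-5) + (1/3)·11 = 19/6.

(15/2, 19/6)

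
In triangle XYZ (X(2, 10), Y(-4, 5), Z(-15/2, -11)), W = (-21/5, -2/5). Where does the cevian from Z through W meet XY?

Barycentric coordinates of W with respect to XYZ: (1/5, 2/5, 2/5).
On side XY the Z-coordinate is zero; dropping W's Z-weight 2/5 and renormalizing the remaining 1/5 : 2/5 gives weights 1/3, 2/3 on X, Y.
V = (1/3)·(2, 10) + (2/3)·(-4, 5) = (-2, 20/3).

(-2, 20/3)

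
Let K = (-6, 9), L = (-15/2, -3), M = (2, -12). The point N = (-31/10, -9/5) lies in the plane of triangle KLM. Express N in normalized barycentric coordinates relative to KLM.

(2/5, 1/5, 2/5)

Signed area of the reference triangle: [KLM] = ½·((-6)·(-3−(-12)) + (-15/2)·(-12−9) + 2·(9−(-3))) = ½·(-54 + 315/2 + 24) = 255/4.
[NLM] = ½·((-31/10)·(-3−(-12)) + (-15/2)·(-12−(-9/5)) + 2·(-9/5−(-3))) = ½·(-279/10 + 153/2 + 12/5) = 51/2, so the K-coordinate is (51/2)/(255/4) = 2/5.
[KNM] = ½·((-6)·(-9/5−(-12)) + (-31/10)·(-12−9) + 2·(9−(-9/5))) = ½·(-306/5 + 651/10 + 108/5) = 51/4, so the L-coordinate is 1/5.
[KLN] = ½·((-6)·(-3−(-9/5)) + (-15/2)·(-9/5−9) + (-31/10)·(9−(-3))) = ½·(36/5 + 81 − 186/5) = 51/2, so the M-coordinate is 2/5.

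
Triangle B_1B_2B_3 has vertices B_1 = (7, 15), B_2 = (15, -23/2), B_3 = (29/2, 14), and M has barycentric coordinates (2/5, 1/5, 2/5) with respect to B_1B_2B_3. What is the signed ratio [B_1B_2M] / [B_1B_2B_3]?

2/5

The signed ratio [B_1B_2M]/[B_1B_2B_3] equals the barycentric coordinate of M at vertex B_3, which is 2/5.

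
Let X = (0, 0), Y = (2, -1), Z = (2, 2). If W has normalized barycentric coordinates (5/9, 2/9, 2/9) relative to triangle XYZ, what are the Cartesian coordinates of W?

W = (5/9)·X + (2/9)·Y + (2/9)·Z.
x-coordinate: (5/9)·0 + (2/9)·2 + (2/9)·2 = 8/9.
y-coordinate: (5/9)·0 + (2/9)·(-1) + (2/9)·2 = 2/9.

(8/9, 2/9)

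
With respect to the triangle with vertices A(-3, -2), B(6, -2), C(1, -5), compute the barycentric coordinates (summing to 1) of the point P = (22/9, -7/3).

Signed area of the reference triangle: [ABC] = ½·((-3)·(-2−(-5)) + 6·(-5−(-2)) + 1·(-2−(-2))) = ½·(-9 − 18 + 0) = -27/2.
[PBC] = ½·((22/9)·(-2−(-5)) + 6·(-5−(-7/3)) + 1·(-7/3−(-2))) = ½·(22/3 − 16 − 1/3) = -9/2, so the A-coordinate is (-9/2)/(-27/2) = 1/3.
[APC] = ½·((-3)·(-7/3−(-5)) + (22/9)·(-5−(-2)) + 1·(-2−(-7/3))) = ½·(-8 − 22/3 + 1/3) = -15/2, so the B-coordinate is 5/9.
[ABP] = ½·((-3)·(-2−(-7/3)) + 6·(-7/3−(-2)) + (22/9)·(-2−(-2))) = ½·(-1 − 2 + 0) = -3/2, so the C-coordinate is 1/9.

(1/3, 5/9, 1/9)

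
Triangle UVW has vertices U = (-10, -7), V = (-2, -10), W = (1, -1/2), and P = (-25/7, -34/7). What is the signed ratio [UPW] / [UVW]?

[UVW] = ½·((-10)·(-10−(-1/2)) + (-2)·(-1/2−(-7)) + 1·(-7−(-10))) = ½·(95 − 13 + 3) = 85/2.
[UPW] = ½·((-10)·(-34/7−(-1/2)) + (-25/7)·(-1/2−(-7)) + 1·(-7−(-34/7))) = ½·(305/7 − 325/14 − 15/7) = 255/28, so the ratio is (255/28)/(85/2) = 3/14.

3/14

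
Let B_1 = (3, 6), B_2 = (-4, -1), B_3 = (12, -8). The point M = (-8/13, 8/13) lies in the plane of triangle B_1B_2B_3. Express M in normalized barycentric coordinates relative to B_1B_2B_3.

(4/13, 8/13, 1/13)

Signed area of the reference triangle: [B_1B_2B_3] = ½·(3·(-1−(-8)) + (-4)·(-8−6) + 12·(6−(-1))) = ½·(21 + 56 + 84) = 161/2.
[MB_2B_3] = ½·((-8/13)·(-1−(-8)) + (-4)·(-8−(8/13)) + 12·(8/13−(-1))) = ½·(-56/13 + 448/13 + 252/13) = 322/13, so the B_1-coordinate is (322/13)/(161/2) = 4/13.
[B_1MB_3] = ½·(3·(8/13−(-8)) + (-8/13)·(-8−6) + 12·(6−(8/13))) = ½·(336/13 + 112/13 + 840/13) = 644/13, so the B_2-coordinate is 8/13.
[B_1B_2M] = ½·(3·(-1−(8/13)) + (-4)·(8/13−6) + (-8/13)·(6−(-1))) = ½·(-63/13 + 280/13 − 56/13) = 161/26, so the B_3-coordinate is 1/13.
Check: 4/13 + 8/13 + 1/13 = 1.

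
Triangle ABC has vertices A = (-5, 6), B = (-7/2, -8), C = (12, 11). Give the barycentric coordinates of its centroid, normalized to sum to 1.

(1/3, 1/3, 1/3)

The centroid is the average of the vertices, so each weight is 1/3.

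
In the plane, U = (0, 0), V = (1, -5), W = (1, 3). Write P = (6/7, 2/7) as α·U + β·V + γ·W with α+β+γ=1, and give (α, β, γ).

Signed area of the reference triangle: [UVW] = ½·(0·(-5−3) + 1·(3−0) + 1·(0−(-5))) = ½·(0 + 3 + 5) = 4.
[PVW] = ½·((6/7)·(-5−3) + 1·(3−(2/7)) + 1·(2/7−(-5))) = ½·(-48/7 + 19/7 + 37/7) = 4/7, so the U-coordinate is (4/7)/4 = 1/7.
[UPW] = ½·(0·(2/7−3) + (6/7)·(3−0) + 1·(0−(2/7))) = ½·(0 + 18/7 − 2/7) = 8/7, so the V-coordinate is 2/7.
[UVP] = ½·(0·(-5−(2/7)) + 1·(2/7−0) + (6/7)·(0−(-5))) = ½·(0 + 2/7 + 30/7) = 16/7, so the W-coordinate is 4/7.

(1/7, 2/7, 4/7)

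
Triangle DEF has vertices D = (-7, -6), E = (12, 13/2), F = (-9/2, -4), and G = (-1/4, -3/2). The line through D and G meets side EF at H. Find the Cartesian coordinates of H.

(13/2, 3)

Barycentric coordinates of G with respect to DEF: (1/2, 1/3, 1/6).
On side EF the D-coordinate is zero; dropping G's D-weight 1/2 and renormalizing the remaining 1/3 : 1/6 gives weights 2/3, 1/3 on E, F.
H = (2/3)·(12, 13/2) + (1/3)·(-9/2, -4) = (13/2, 3).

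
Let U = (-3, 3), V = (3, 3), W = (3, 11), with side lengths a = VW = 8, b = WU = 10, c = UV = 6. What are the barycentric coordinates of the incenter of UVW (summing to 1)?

The incenter has barycentric coordinates proportional to the opposite side lengths: (8 : 10 : 6).
Normalizing by 8+10+6 = 24 gives (1/3, 5/12, 1/4).

(1/3, 5/12, 1/4)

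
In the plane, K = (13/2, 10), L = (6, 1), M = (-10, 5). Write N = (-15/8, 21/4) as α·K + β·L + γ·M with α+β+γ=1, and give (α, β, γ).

(1/4, 1/4, 1/2)

Signed area of the reference triangle: [KLM] = ½·((13/2)·(1−5) + 6·(5−10) + (-10)·(10−1)) = ½·(-26 − 30 − 90) = -73.
[NLM] = ½·((-15/8)·(1−5) + 6·(5−(21/4)) + (-10)·(21/4−1)) = ½·(15/2 − 3/2 − 85/2) = -73/4, so the K-coordinate is (-73/4)/(-73) = 1/4.
[KNM] = ½·((13/2)·(21/4−5) + (-15/8)·(5−10) + (-10)·(10−(21/4))) = ½·(13/8 + 75/8 − 95/2) = -73/4, so the L-coordinate is 1/4.
[KLN] = ½·((13/2)·(1−(21/4)) + 6·(21/4−10) + (-15/8)·(10−1)) = ½·(-221/8 − 57/2 − 135/8) = -73/2, so the M-coordinate is 1/2.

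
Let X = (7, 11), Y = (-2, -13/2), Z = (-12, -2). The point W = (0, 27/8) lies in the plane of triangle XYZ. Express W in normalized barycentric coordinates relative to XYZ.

Signed area of the reference triangle: [XYZ] = ½·(7·(-13/2−(-2)) + (-2)·(-2−11) + (-12)·(11−(-13/2))) = ½·(-63/2 + 26 − 210) = -431/4.
[WYZ] = ½·(0·(-13/2−(-2)) + (-2)·(-2−(27/8)) + (-12)·(27/8−(-13/2))) = ½·(0 + 43/4 − 237/2) = -431/8, so the X-coordinate is (-431/8)/(-431/4) = 1/2.
[XWZ] = ½·(7·(27/8−(-2)) + 0·(-2−11) + (-12)·(11−(27/8))) = ½·(301/8 + 0 − 183/2) = -431/16, so the Y-coordinate is 1/4.
[XYW] = ½·(7·(-13/2−(27/8)) + (-2)·(27/8−11) + 0·(11−(-13/2))) = ½·(-553/8 + 61/4 + 0) = -431/16, so the Z-coordinate is 1/4.

(1/2, 1/4, 1/4)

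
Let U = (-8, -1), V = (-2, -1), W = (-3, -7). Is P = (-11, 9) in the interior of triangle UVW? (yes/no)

no

Barycentric coordinates of P: (16/9, 8/9, -5/3).
The three coordinates are positive, positive, negative; a point is interior exactly when all three are positive.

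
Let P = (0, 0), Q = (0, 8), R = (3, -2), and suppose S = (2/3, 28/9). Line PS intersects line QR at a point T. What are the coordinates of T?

(1, 14/3)

Barycentric coordinates of S with respect to PQR: (1/3, 4/9, 2/9).
On side QR the P-coordinate is zero; dropping S's P-weight 1/3 and renormalizing the remaining 4/9 : 2/9 gives weights 2/3, 1/3 on Q, R.
T = (2/3)·(0, 8) + (1/3)·(3, -2) = (1, 14/3).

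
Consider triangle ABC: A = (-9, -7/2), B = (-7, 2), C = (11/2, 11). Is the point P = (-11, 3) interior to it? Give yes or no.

no

Barycentric coordinates of P: (-194/203, 17/7, -96/203).
The three coordinates are negative, positive, negative; a point is interior exactly when all three are positive.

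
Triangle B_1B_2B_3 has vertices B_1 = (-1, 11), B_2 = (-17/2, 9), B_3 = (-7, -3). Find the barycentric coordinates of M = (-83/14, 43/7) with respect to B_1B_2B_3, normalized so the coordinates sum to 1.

Signed area of the reference triangle: [B_1B_2B_3] = ½·((-1)·(9−(-3)) + (-17/2)·(-3−11) + (-7)·(11−9)) = ½·(-12 + 119 − 14) = 93/2.
[MB_2B_3] = ½·((-83/14)·(9−(-3)) + (-17/2)·(-3−(43/7)) + (-7)·(43/7−9)) = ½·(-498/7 + 544/7 + 20) = 93/7, so the B_1-coordinate is (93/7)/(93/2) = 2/7.
[B_1MB_3] = ½·((-1)·(43/7−(-3)) + (-83/14)·(-3−11) + (-7)·(11−(43/7))) = ½·(-64/7 + 83 − 34) = 279/14, so the B_2-coordinate is 3/7.
[B_1B_2M] = ½·((-1)·(9−(43/7)) + (-17/2)·(43/7−11) + (-83/14)·(11−9)) = ½·(-20/7 + 289/7 − 83/7) = 93/7, so the B_3-coordinate is 2/7.

(2/7, 3/7, 2/7)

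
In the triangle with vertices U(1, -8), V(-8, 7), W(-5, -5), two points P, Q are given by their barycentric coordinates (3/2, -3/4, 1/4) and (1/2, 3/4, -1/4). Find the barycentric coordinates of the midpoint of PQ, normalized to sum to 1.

(1, 0, 0)

Since both coordinate triples sum to 1, the midpoint's barycentrics are the componentwise average.
(3/2+1/2)/2 = 1; similarly 0 and 0.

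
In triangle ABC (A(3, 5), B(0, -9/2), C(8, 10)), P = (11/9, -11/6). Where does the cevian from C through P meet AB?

Barycentric coordinates of P with respect to ABC: (1/9, 7/9, 1/9).
On side AB the C-coordinate is zero; dropping P's C-weight 1/9 and renormalizing the remaining 1/9 : 7/9 gives weights 1/8, 7/8 on A, B.
Q = (1/8)·(3, 5) + (7/8)·(0, -9/2) = (3/8, -53/16).

(3/8, -53/16)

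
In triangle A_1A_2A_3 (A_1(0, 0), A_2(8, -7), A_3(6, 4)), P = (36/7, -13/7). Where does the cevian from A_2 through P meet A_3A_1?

(3, 2)

Barycentric coordinates of P with respect to A_1A_2A_3: (2/7, 3/7, 2/7).
On side A_3A_1 the A_2-coordinate is zero; dropping P's A_2-weight 3/7 and renormalizing the remaining 2/7 : 2/7 gives weights 1/2, 1/2 on A_3, A_1.
Q = (1/2)·(6, 4) + (1/2)·(0, 0) = (3, 2).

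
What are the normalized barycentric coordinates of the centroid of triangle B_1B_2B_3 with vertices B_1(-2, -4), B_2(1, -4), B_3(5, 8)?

The centroid is the average of the vertices, so each weight is 1/3.

(1/3, 1/3, 1/3)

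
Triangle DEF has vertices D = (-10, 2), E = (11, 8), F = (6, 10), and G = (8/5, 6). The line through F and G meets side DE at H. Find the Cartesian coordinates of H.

(1/2, 5)

Barycentric coordinates of G with respect to DEF: (2/5, 2/5, 1/5).
On side DE the F-coordinate is zero; dropping G's F-weight 1/5 and renormalizing the remaining 2/5 : 2/5 gives weights 1/2, 1/2 on D, E.
H = (1/2)·(-10, 2) + (1/2)·(11, 8) = (1/2, 5).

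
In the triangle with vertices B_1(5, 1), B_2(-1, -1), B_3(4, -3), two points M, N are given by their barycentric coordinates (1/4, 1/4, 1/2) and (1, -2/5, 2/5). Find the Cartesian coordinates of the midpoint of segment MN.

(5, -13/20)

Barycentric coordinates of the midpoint are the average: (5/8, -3/40, 9/20).
Converting: (5/8)·B_1 + (-3/40)·B_2 + (9/20)·B_3 = (5, -13/20).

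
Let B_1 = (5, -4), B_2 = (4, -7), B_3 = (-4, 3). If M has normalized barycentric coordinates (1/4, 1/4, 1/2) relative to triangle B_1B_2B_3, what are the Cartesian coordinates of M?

(1/4, -5/4)

M = (1/4)·B_1 + (1/4)·B_2 + (1/2)·B_3.
x-coordinate: (1/4)·5 + (1/4)·4 + (1/2)·(-4) = 1/4.
y-coordinate: (1/4)·(-4) + (1/4)·(-7) + (1/2)·3 = -5/4.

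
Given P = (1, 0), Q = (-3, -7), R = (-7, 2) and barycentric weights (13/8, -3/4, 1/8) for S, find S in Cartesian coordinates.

S = (13/8)·P + (-3/4)·Q + (1/8)·R.
x-coordinate: (13/8)·1 + (-3/4)·(-3) + (1/8)·(-7) = 3.
y-coordinate: (13/8)·0 + (-3/4)·(-7) + (1/8)·2 = 11/2.

(3, 11/2)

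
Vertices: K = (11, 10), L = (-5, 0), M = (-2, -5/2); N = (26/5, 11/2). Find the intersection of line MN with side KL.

Barycentric coordinates of N with respect to KLM: (3/5, 1/5, 1/5).
On side KL the M-coordinate is zero; dropping N's M-weight 1/5 and renormalizing the remaining 3/5 : 1/5 gives weights 3/4, 1/4 on K, L.
J = (3/4)·(11, 10) + (1/4)·(-5, 0) = (7, 15/2).

(7, 15/2)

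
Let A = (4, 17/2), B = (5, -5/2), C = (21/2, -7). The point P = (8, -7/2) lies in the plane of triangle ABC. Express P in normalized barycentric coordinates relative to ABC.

Signed area of the reference triangle: [ABC] = ½·(4·(-5/2−(-7)) + 5·(-7−(17/2)) + (21/2)·(17/2−(-5/2))) = ½·(18 − 155/2 + 231/2) = 28.
[PBC] = ½·(8·(-5/2−(-7)) + 5·(-7−(-7/2)) + (21/2)·(-7/2−(-5/2))) = ½·(36 − 35/2 − 21/2) = 4, so the A-coordinate is 4/28 = 1/7.
[APC] = ½·(4·(-7/2−(-7)) + 8·(-7−(17/2)) + (21/2)·(17/2−(-7/2))) = ½·(14 − 124 + 126) = 8, so the B-coordinate is 2/7.
[ABP] = ½·(4·(-5/2−(-7/2)) + 5·(-7/2−(17/2)) + 8·(17/2−(-5/2))) = ½·(4 − 60 + 88) = 16, so the C-coordinate is 4/7.
Check: 1/7 + 2/7 + 4/7 = 1.

(1/7, 2/7, 4/7)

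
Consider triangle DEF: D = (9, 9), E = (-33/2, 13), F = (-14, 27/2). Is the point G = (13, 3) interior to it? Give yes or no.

Barycentric coordinates of G: (159/91, 480/91, -548/91).
The three coordinates are positive, positive, negative; a point is interior exactly when all three are positive.

no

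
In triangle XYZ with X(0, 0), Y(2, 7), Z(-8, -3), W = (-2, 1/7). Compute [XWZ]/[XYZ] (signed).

1/7

[XYZ] = ½·(0·(7−(-3)) + 2·(-3−0) + (-8)·(0−7)) = ½·(0 − 6 + 56) = 25.
[XWZ] = ½·(0·(1/7−(-3)) + (-2)·(-3−0) + (-8)·(0−(1/7))) = ½·(0 + 6 + 8/7) = 25/7, so the ratio is (25/7)/25 = 1/7.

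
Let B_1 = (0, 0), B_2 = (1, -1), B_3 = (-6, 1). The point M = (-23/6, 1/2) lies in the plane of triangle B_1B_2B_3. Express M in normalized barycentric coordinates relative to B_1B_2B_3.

Signed area of the reference triangle: [B_1B_2B_3] = ½·(0·(-1−1) + 1·(1−0) + (-6)·(0−(-1))) = ½·(0 + 1 − 6) = -5/2.
[MB_2B_3] = ½·((-23/6)·(-1−1) + 1·(1−(1/2)) + (-6)·(1/2−(-1))) = ½·(23/3 + 1/2 − 9) = -5/12, so the B_1-coordinate is (-5/12)/(-5/2) = 1/6.
[B_1MB_3] = ½·(0·(1/2−1) + (-23/6)·(1−0) + (-6)·(0−(1/2))) = ½·(0 − 23/6 + 3) = -5/12, so the B_2-coordinate is 1/6.
[B_1B_2M] = ½·(0·(-1−(1/2)) + 1·(1/2−0) + (-23/6)·(0−(-1))) = ½·(0 + 1/2 − 23/6) = -5/3, so the B_3-coordinate is 2/3.

(1/6, 1/6, 2/3)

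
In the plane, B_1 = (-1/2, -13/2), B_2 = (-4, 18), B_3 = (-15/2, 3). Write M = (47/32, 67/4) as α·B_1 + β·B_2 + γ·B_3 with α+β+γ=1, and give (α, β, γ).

(5/8, 21/16, -15/16)

Signed area of the reference triangle: [B_1B_2B_3] = ½·((-1/2)·(18−3) + (-4)·(3−(-13/2)) + (-15/2)·(-13/2−18)) = ½·(-15/2 − 38 + 735/4) = 553/8.
[MB_2B_3] = ½·((47/32)·(18−3) + (-4)·(3−(67/4)) + (-15/2)·(67/4−18)) = ½·(705/32 + 55 + 75/8) = 2765/64, so the B_1-coordinate is (2765/64)/(553/8) = 5/8.
[B_1MB_3] = ½·((-1/2)·(67/4−3) + (47/32)·(3−(-13/2)) + (-15/2)·(-13/2−(67/4))) = ½·(-55/8 + 893/64 + 1395/8) = 11613/128, so the B_2-coordinate is 21/16.
[B_1B_2M] = ½·((-1/2)·(18−(67/4)) + (-4)·(67/4−(-13/2)) + (47/32)·(-13/2−18)) = ½·(-5/8 − 93 − 2303/64) = -8295/128, so the B_3-coordinate is -15/16.
Check: 5/8 + 21/16 − 15/16 = 1.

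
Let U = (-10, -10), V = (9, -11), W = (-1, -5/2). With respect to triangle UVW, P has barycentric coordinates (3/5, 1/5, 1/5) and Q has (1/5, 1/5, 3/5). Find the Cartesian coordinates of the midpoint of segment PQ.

Barycentric coordinates of the midpoint are the average: (2/5, 1/5, 2/5).
Converting: (2/5)·U + (1/5)·V + (2/5)·W = (-13/5, -36/5).

(-13/5, -36/5)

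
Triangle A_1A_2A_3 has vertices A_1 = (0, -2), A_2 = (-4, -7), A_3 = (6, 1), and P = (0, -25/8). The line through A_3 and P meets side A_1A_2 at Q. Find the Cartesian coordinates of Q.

(-2, -9/2)

Barycentric coordinates of P with respect to A_1A_2A_3: (3/8, 3/8, 1/4).
On side A_1A_2 the A_3-coordinate is zero; dropping P's A_3-weight 1/4 and renormalizing the remaining 3/8 : 3/8 gives weights 1/2, 1/2 on A_1, A_2.
Q = (1/2)·(0, -2) + (1/2)·(-4, -7) = (-2, -9/2).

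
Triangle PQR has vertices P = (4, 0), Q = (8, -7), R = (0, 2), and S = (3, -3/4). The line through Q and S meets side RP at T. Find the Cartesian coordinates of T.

(4/3, 4/3)

Barycentric coordinates of S with respect to PQR: (1/4, 1/4, 1/2).
On side RP the Q-coordinate is zero; dropping S's Q-weight 1/4 and renormalizing the remaining 1/2 : 1/4 gives weights 2/3, 1/3 on R, P.
T = (2/3)·(0, 2) + (1/3)·(4, 0) = (4/3, 4/3).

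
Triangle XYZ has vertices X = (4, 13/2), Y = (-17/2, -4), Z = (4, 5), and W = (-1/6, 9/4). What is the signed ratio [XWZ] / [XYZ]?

[XYZ] = ½·(4·(-4−5) + (-17/2)·(5−(13/2)) + 4·(13/2−(-4))) = ½·(-36 + 51/4 + 42) = 75/8.
[XWZ] = ½·(4·(9/4−5) + (-1/6)·(5−(13/2)) + 4·(13/2−(9/4))) = ½·(-11 + 1/4 + 17) = 25/8, so the ratio is (25/8)/(75/8) = 1/3.

1/3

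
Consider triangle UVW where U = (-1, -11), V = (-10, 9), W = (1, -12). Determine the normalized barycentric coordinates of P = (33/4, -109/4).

(1/2, -3/4, 5/4)

Signed area of the reference triangle: [UVW] = ½·((-1)·(9−(-12)) + (-10)·(-12−(-11)) + 1·(-11−9)) = ½·(-21 + 10 − 20) = -31/2.
[PVW] = ½·((33/4)·(9−(-12)) + (-10)·(-12−(-109/4)) + 1·(-109/4−9)) = ½·(693/4 − 305/2 − 145/4) = -31/4, so the U-coordinate is (-31/4)/(-31/2) = 1/2.
[UPW] = ½·((-1)·(-109/4−(-12)) + (33/4)·(-12−(-11)) + 1·(-11−(-109/4))) = ½·(61/4 − 33/4 + 65/4) = 93/8, so the V-coordinate is -3/4.
[UVP] = ½·((-1)·(9−(-109/4)) + (-10)·(-109/4−(-11)) + (33/4)·(-11−9)) = ½·(-145/4 + 325/2 − 165) = -155/8, so the W-coordinate is 5/4.
Check: 1/2 − 3/4 + 5/4 = 1.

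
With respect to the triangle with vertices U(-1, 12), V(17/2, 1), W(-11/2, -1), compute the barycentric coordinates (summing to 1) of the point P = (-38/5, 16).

Signed area of the reference triangle: [UVW] = ½·((-1)·(1−(-1)) + (17/2)·(-1−12) + (-11/2)·(12−1)) = ½·(-2 − 221/2 − 121/2) = -173/2.
[PVW] = ½·((-38/5)·(1−(-1)) + (17/2)·(-1−16) + (-11/2)·(16−1)) = ½·(-76/5 − 289/2 − 165/2) = -1211/10, so the U-coordinate is (-1211/10)/(-173/2) = 7/5.
[UPW] = ½·((-1)·(16−(-1)) + (-38/5)·(-1−12) + (-11/2)·(12−16)) = ½·(-17 + 494/5 + 22) = 519/10, so the V-coordinate is -3/5.
[UVP] = ½·((-1)·(1−16) + (17/2)·(16−12) + (-38/5)·(12−1)) = ½·(15 + 34 − 418/5) = -173/10, so the W-coordinate is 1/5.
Check: 7/5 − 3/5 + 1/5 = 1.

(7/5, -3/5, 1/5)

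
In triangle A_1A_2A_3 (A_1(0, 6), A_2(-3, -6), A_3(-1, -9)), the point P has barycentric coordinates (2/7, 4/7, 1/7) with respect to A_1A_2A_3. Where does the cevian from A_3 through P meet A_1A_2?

Line A_3P meets A_1A_2 where the A_3-coordinate vanishes; zeroing P's A_3-weight and renormalizing leaves A_1, A_2-weights 2/7 : 4/7 → (1/3, 2/3).
So Q = (1/3)·A_1 + (2/3)·A_2 = (-2, -2).

(-2, -2)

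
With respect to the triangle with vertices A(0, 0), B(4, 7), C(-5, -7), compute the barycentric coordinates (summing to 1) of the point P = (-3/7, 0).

(1/7, 3/7, 3/7)

Signed area of the reference triangle: [ABC] = ½·(0·(7−(-7)) + 4·(-7−0) + (-5)·(0−7)) = ½·(0 − 28 + 35) = 7/2.
[PBC] = ½·((-3/7)·(7−(-7)) + 4·(-7−0) + (-5)·(0−7)) = ½·(-6 − 28 + 35) = 1/2, so the A-coordinate is (1/2)/(7/2) = 1/7.
[APC] = ½·(0·(0−(-7)) + (-3/7)·(-7−0) + (-5)·(0−0)) = ½·(0 + 3 + 0) = 3/2, so the B-coordinate is 3/7.
[ABP] = ½·(0·(7−0) + 4·(0−0) + (-3/7)·(0−7)) = ½·(0 + 0 + 3) = 3/2, so the C-coordinate is 3/7.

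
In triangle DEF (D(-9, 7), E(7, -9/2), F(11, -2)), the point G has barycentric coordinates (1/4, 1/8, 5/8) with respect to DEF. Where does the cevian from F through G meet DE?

Line FG meets DE where the F-coordinate vanishes; zeroing G's F-weight and renormalizing leaves D, E-weights 1/4 : 1/8 → (2/3, 1/3).
So H = (2/3)·D + (1/3)·E = (-11/3, 19/6).

(-11/3, 19/6)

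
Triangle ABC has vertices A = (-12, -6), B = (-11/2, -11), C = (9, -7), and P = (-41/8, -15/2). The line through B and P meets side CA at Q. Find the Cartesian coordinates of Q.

(-5, -19/3)

Barycentric coordinates of P with respect to ABC: (1/2, 1/4, 1/4).
On side CA the B-coordinate is zero; dropping P's B-weight 1/4 and renormalizing the remaining 1/4 : 1/2 gives weights 1/3, 2/3 on C, A.
Q = (1/3)·(9, -7) + (2/3)·(-12, -6) = (-5, -19/3).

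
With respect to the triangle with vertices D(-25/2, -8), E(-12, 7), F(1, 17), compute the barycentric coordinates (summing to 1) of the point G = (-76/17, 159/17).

(4/17, 3/17, 10/17)

Signed area of the reference triangle: [DEF] = ½·((-25/2)·(7−17) + (-12)·(17−(-8)) + 1·(-8−7)) = ½·(125 − 300 − 15) = -95.
[GEF] = ½·((-76/17)·(7−17) + (-12)·(17−(159/17)) + 1·(159/17−7)) = ½·(760/17 − 1560/17 + 40/17) = -380/17, so the D-coordinate is (-380/17)/(-95) = 4/17.
[DGF] = ½·((-25/2)·(159/17−17) + (-76/17)·(17−(-8)) + 1·(-8−(159/17))) = ½·(1625/17 − 1900/17 − 295/17) = -285/17, so the E-coordinate is 3/17.
[DEG] = ½·((-25/2)·(7−(159/17)) + (-12)·(159/17−(-8)) + (-76/17)·(-8−7)) = ½·(500/17 − 3540/17 + 1140/17) = -950/17, so the F-coordinate is 10/17.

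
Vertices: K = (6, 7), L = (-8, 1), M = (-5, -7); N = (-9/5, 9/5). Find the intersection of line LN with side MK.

(7/3, 7/3)

Barycentric coordinates of N with respect to KLM: (2/5, 2/5, 1/5).
On side MK the L-coordinate is zero; dropping N's L-weight 2/5 and renormalizing the remaining 1/5 : 2/5 gives weights 1/3, 2/3 on M, K.
J = (1/3)·(-5, -7) + (2/3)·(6, 7) = (7/3, 7/3).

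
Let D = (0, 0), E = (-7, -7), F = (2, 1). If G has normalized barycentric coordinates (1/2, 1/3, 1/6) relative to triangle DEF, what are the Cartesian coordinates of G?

G = (1/2)·D + (1/3)·E + (1/6)·F.
x-coordinate: (1/2)·0 + (1/3)·(-7) + (1/6)·2 = -2.
y-coordinate: (1/2)·0 + (1/3)·(-7) + (1/6)·1 = -13/6.

(-2, -13/6)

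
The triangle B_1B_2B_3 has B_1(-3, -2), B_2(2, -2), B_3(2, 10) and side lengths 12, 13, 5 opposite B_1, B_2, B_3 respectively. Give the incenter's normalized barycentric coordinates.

(2/5, 13/30, 1/6)

The incenter has barycentric coordinates proportional to the opposite side lengths: (12 : 13 : 5).
Normalizing by 12+13+5 = 30 gives (2/5, 13/30, 1/6).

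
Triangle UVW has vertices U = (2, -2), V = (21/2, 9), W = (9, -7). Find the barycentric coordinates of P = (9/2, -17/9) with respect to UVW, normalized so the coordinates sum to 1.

(2/3, 1/9, 2/9)

Signed area of the reference triangle: [UVW] = ½·(2·(9−(-7)) + (21/2)·(-7−(-2)) + 9·(-2−9)) = ½·(32 − 105/2 − 99) = -239/4.
[PVW] = ½·((9/2)·(9−(-7)) + (21/2)·(-7−(-17/9)) + 9·(-17/9−9)) = ½·(72 − 161/3 − 98) = -239/6, so the U-coordinate is (-239/6)/(-239/4) = 2/3.
[UPW] = ½·(2·(-17/9−(-7)) + (9/2)·(-7−(-2)) + 9·(-2−(-17/9))) = ½·(92/9 − 45/2 − 1) = -239/36, so the V-coordinate is 1/9.
[UVP] = ½·(2·(9−(-17/9)) + (21/2)·(-17/9−(-2)) + (9/2)·(-2−9)) = ½·(196/9 + 7/6 − 99/2) = -239/18, so the W-coordinate is 2/9.
Check: 2/3 + 1/9 + 2/9 = 1.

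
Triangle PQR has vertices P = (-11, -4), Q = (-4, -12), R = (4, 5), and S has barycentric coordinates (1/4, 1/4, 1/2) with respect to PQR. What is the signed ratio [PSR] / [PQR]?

1/4

The signed ratio [PSR]/[PQR] equals the barycentric coordinate of S at vertex Q, which is 1/4.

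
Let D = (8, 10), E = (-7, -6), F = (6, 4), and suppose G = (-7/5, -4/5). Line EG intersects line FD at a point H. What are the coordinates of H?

(7, 7)

Barycentric coordinates of G with respect to DEF: (1/5, 3/5, 1/5).
On side FD the E-coordinate is zero; dropping G's E-weight 3/5 and renormalizing the remaining 1/5 : 1/5 gives weights 1/2, 1/2 on F, D.
H = (1/2)·(6, 4) + (1/2)·(8, 10) = (7, 7).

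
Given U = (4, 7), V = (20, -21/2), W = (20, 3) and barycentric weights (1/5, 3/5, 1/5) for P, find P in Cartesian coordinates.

(84/5, -43/10)

P = (1/5)·U + (3/5)·V + (1/5)·W.
x-coordinate: (1/5)·4 + (3/5)·20 + (1/5)·20 = 84/5.
y-coordinate: (1/5)·7 + (3/5)·(-21/2) + (1/5)·3 = -43/10.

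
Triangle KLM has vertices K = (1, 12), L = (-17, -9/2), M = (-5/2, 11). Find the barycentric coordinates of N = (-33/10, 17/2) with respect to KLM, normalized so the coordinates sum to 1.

(3/5, 1/5, 1/5)

Signed area of the reference triangle: [KLM] = ½·(1·(-9/2−11) + (-17)·(11−12) + (-5/2)·(12−(-9/2))) = ½·(-31/2 + 17 − 165/4) = -159/8.
[NLM] = ½·((-33/10)·(-9/2−11) + (-17)·(11−(17/2)) + (-5/2)·(17/2−(-9/2))) = ½·(1023/20 − 85/2 − 65/2) = -477/40, so the K-coordinate is (-477/40)/(-159/8) = 3/5.
[KNM] = ½·(1·(17/2−11) + (-33/10)·(11−12) + (-5/2)·(12−(17/2))) = ½·(-5/2 + 33/10 − 35/4) = -159/40, so the L-coordinate is 1/5.
[KLN] = ½·(1·(-9/2−(17/2)) + (-17)·(17/2−12) + (-33/10)·(12−(-9/2))) = ½·(-13 + 119/2 − 1089/20) = -159/40, so the M-coordinate is 1/5.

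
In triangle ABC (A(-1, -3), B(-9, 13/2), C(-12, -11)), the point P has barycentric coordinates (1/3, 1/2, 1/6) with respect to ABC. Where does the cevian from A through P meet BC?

Line AP meets BC where the A-coordinate vanishes; zeroing P's A-weight and renormalizing leaves B, C-weights 1/2 : 1/6 → (3/4, 1/4).
So Q = (3/4)·B + (1/4)·C = (-39/4, 17/8).

(-39/4, 17/8)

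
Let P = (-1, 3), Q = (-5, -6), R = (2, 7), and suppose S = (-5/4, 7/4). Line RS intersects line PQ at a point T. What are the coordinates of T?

Barycentric coordinates of S with respect to PQR: (1/2, 1/4, 1/4).
On side PQ the R-coordinate is zero; dropping S's R-weight 1/4 and renormalizing the remaining 1/2 : 1/4 gives weights 2/3, 1/3 on P, Q.
T = (2/3)·(-1, 3) + (1/3)·(-5, -6) = (-7/3, 0).

(-7/3, 0)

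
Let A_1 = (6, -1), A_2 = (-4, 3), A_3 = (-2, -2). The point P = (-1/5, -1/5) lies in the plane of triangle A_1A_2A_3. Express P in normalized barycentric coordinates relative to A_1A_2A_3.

(3/10, 3/10, 2/5)

Signed area of the reference triangle: [A_1A_2A_3] = ½·(6·(3−(-2)) + (-4)·(-2−(-1)) + (-2)·(-1−3)) = ½·(30 + 4 + 8) = 21.
[PA_2A_3] = ½·((-1/5)·(3−(-2)) + (-4)·(-2−(-1/5)) + (-2)·(-1/5−3)) = ½·(-1 + 36/5 + 32/5) = 63/10, so the A_1-coordinate is (63/10)/21 = 3/10.
[A_1PA_3] = ½·(6·(-1/5−(-2)) + (-1/5)·(-2−(-1)) + (-2)·(-1−(-1/5))) = ½·(54/5 + 1/5 + 8/5) = 63/10, so the A_2-coordinate is 3/10.
[A_1A_2P] = ½·(6·(3−(-1/5)) + (-4)·(-1/5−(-1)) + (-1/5)·(-1−3)) = ½·(96/5 − 16/5 + 4/5) = 42/5, so the A_3-coordinate is 2/5.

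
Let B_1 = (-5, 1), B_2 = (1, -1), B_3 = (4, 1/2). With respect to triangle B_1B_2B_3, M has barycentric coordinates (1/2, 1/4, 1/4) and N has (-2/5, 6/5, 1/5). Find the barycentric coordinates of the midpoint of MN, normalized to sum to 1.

Since both coordinate triples sum to 1, the midpoint's barycentrics are the componentwise average.
(1/2+-2/5)/2 = 1/20; similarly 29/40 and 9/40.

(1/20, 29/40, 9/40)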